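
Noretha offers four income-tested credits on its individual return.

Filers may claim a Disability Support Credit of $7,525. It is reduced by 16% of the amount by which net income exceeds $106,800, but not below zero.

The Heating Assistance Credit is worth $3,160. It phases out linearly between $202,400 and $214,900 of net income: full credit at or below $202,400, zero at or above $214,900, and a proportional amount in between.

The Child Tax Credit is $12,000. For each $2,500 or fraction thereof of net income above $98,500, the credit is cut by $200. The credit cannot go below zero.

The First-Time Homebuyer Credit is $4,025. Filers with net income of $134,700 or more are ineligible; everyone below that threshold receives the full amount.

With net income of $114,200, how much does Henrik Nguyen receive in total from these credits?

$24,126

Disability Support Credit: 16% of the $7,400 excess over $106,800 is $1,184; credit = $7,525 − $1,184 = $6,341.
Heating Assistance Credit: $114,200 is at or below the $202,400 threshold, so the full $3,160 applies.
Child Tax Credit: income exceeds $98,500 by $15,700, which is 7 full-or-partial $2,500 increments; reduction = 7 × $200 = $1,400, leaving $10,600.
First-Time Homebuyer Credit: $114,200 is below the $134,700 cutoff, so the full $4,025 applies.
Total: $6,341 + $3,160 + $10,600 + $4,025 = $24,126.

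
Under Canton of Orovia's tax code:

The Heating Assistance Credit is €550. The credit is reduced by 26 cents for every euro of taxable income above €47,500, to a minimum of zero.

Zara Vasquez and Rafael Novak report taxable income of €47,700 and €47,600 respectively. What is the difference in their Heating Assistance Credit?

Zara (€47,700): Heating Assistance Credit: 26% of the €200 excess over €47,500 is €52; credit = €550 − €52 = €498.
Rafael (€47,600): Heating Assistance Credit: 26% of the €100 excess over €47,500 is €26; credit = €550 − €26 = €524.
Difference: |€498 − €524| = €26.

€26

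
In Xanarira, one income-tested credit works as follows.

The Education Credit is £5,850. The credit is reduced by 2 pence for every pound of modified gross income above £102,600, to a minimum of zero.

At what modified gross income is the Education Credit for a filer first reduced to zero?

£395,100

The credit falls by 2% of each pound above £102,600, so it reaches zero when the excess is £5,850 / 2% = £292,500: income = £102,600 + £292,500 = £395,100.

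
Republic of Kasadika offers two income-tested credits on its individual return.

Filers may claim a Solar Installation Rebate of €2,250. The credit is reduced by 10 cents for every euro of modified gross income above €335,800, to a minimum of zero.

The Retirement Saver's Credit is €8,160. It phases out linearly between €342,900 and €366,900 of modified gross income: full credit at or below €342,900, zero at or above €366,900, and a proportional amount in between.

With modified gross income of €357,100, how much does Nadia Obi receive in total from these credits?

€3,452

Solar Installation Rebate: 10% of the €21,300 excess over €335,800 is €2,130; credit = €2,250 − €2,130 = €120.
Retirement Saver's Credit: €357,100 is €14,200 into a €24,000 phase-out range, leaving 9,800/24,000 of the credit: €8,160 × 9,800/24,000 = €3,332.
Total: €120 + €3,332 = €3,452.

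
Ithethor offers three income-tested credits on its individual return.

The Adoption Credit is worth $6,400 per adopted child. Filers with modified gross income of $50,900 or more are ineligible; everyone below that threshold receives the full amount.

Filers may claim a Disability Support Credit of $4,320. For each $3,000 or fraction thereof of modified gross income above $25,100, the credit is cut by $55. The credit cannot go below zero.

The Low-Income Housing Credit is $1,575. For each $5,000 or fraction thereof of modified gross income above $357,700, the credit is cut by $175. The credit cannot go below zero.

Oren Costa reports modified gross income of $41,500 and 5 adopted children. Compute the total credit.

$37,565

Adoption Credit: base = 5 × $6,400 = $32,000. $41,500 is below the $50,900 cutoff, so the full $32,000 applies.
Disability Support Credit: income exceeds $25,100 by $16,400, which is 6 full-or-partial $3,000 increments; reduction = 6 × $55 = $330, leaving $3,990.
Low-Income Housing Credit: $41,500 is at or below the $357,700 threshold, so the full $1,575 applies.
Total: $32,000 + $3,990 + $1,575 = $37,565.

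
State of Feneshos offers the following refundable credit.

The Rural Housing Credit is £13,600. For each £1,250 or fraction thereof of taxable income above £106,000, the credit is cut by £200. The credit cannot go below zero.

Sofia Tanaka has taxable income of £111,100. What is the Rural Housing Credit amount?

Rural Housing Credit: income exceeds £106,000 by £5,100, which is 5 full-or-partial £1,250 increments; reduction = 5 × £200 = £1,000, leaving £12,600.

£12,600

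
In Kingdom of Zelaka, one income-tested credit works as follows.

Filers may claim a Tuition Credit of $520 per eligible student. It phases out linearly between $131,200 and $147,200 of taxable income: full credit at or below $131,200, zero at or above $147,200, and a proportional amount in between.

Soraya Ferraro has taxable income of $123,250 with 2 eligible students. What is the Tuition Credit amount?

$1,040

Tuition Credit: base = 2 × $520 = $1,040. $123,250 is at or below the $131,200 threshold, so the full $1,040 applies.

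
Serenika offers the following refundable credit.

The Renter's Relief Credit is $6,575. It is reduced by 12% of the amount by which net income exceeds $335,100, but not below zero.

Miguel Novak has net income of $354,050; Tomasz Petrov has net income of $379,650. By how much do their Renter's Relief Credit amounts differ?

$3,072

Miguel ($354,050): Renter's Relief Credit: 12% of the $18,950 excess over $335,100 is $2,274; credit = $6,575 − $2,274 = $4,301.
Tomasz ($379,650): Renter's Relief Credit: 12% of the $44,550 excess over $335,100 is $5,346; credit = $6,575 − $5,346 = $1,229.
Difference: |$4,301 − $1,229| = $3,072.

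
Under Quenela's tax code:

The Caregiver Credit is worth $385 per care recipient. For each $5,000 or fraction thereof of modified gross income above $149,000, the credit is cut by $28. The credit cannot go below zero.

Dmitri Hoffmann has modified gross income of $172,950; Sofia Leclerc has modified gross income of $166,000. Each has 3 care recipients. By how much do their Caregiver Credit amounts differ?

Dmitri ($172,950): Caregiver Credit: base = 3 × $385 = $1,155. income exceeds $149,000 by $23,950, which is 5 full-or-partial $5,000 increments; reduction = 5 × $28 = $140, leaving $1,015.
Sofia ($166,000): Caregiver Credit: base = 3 × $385 = $1,155. income exceeds $149,000 by $17,000, which is 4 full-or-partial $5,000 increments; reduction = 4 × $28 = $112, leaving $1,043.
Difference: |$1,015 − $1,043| = $28.

$28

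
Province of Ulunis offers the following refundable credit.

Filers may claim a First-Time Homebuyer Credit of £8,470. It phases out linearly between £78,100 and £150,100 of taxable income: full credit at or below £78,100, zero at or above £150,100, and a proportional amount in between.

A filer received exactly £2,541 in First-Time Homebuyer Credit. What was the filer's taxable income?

£2,541 is 2,541/8,470 of the full £8,470, so 5,929/8,470 of the £72,000 range has been used: income = £78,100 + £72,000 × 5,929/8,470 = £128,500.

£128,500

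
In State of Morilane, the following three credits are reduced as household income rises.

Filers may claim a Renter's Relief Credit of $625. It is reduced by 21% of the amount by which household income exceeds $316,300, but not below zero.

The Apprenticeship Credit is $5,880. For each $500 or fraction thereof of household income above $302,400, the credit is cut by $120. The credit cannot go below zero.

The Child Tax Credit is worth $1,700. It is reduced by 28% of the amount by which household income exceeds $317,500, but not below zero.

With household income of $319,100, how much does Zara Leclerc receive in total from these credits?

$3,089

Renter's Relief Credit: 21% of the $2,800 excess over $316,300 is $588; credit = $625 − $588 = $37.
Apprenticeship Credit: income exceeds $302,400 by $16,700, which is 34 full-or-partial $500 increments; reduction = 34 × $120 = $4,080, leaving $1,800.
Child Tax Credit: 28% of the $1,600 excess over $317,500 is $448; credit = $1,700 − $448 = $1,252.
Total: $37 + $1,800 + $1,252 = $3,089.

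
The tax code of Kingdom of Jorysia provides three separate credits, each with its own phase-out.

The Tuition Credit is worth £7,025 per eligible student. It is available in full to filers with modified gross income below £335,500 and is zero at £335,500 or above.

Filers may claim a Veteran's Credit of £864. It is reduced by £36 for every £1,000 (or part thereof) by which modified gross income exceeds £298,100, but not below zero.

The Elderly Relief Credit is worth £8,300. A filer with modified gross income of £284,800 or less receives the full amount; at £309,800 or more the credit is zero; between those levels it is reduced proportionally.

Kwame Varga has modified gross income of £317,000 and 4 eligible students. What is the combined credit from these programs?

£28,280

Tuition Credit: base = 4 × £7,025 = £28,100. £317,000 is below the £335,500 cutoff, so the full £28,100 applies.
Veteran's Credit: income exceeds £298,100 by £18,900, which is 19 full-or-partial £1,000 increments; reduction = 19 × £36 = £684, leaving £180.
Elderly Relief Credit: £317,000 is at or above £309,800, so the credit is £0.
Total: £28,100 + £180 + £0 = £28,280.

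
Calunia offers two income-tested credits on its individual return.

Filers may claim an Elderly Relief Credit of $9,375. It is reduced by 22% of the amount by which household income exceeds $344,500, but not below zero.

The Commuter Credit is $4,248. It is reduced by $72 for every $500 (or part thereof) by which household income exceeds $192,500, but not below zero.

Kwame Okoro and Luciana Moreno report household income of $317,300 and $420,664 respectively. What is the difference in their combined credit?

$9,375

Kwame ($317,300): Elderly Relief Credit: $317,300 is at or below the $344,500 threshold, so the full $9,375 applies. Commuter Credit: income exceeds $192,500 by $124,800 → 250 increments × $72 = $18,000 ≥ base, so the credit is $0. total $9,375 + $0 = $9,375
Luciana ($420,664): Elderly Relief Credit: 22% of the $76,164 excess over $344,500 is $16,756.08 ≥ base, so the credit is $0. Commuter Credit: income exceeds $192,500 by $228,164 → 457 increments × $72 = $32,904 ≥ base, so the credit is $0. total $0 + $0 = $0
Difference: |$9,375 − $0| = $9,375.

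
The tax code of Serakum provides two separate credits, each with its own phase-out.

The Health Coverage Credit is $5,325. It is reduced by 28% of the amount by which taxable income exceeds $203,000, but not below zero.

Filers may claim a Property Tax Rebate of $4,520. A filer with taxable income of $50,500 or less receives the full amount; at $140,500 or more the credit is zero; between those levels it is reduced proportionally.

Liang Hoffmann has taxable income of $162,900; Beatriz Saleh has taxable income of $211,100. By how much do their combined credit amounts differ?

$2,268

Liang ($162,900): Health Coverage Credit: $162,900 is at or below the $203,000 threshold, so the full $5,325 applies. Property Tax Rebate: $162,900 is at or above $140,500, so the credit is $0. total $5,325 + $0 = $5,325
Beatriz ($211,100): Health Coverage Credit: 28% of the $8,100 excess over $203,000 is $2,268; credit = $5,325 − $2,268 = $3,057. Property Tax Rebate: $211,100 is at or above $140,500, so the credit is $0. total $3,057 + $0 = $3,057
Difference: |$5,325 − $3,057| = $2,268.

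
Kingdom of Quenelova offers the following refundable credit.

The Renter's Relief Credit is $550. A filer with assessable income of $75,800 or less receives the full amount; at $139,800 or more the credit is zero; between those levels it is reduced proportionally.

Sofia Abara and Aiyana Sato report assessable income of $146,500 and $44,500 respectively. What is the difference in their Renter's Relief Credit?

Sofia ($146,500): Renter's Relief Credit: $146,500 is at or above $139,800, so the credit is $0.
Aiyana ($44,500): Renter's Relief Credit: $44,500 is at or below the $75,800 threshold, so the full $550 applies.
Difference: |$0 − $550| = $550.

$550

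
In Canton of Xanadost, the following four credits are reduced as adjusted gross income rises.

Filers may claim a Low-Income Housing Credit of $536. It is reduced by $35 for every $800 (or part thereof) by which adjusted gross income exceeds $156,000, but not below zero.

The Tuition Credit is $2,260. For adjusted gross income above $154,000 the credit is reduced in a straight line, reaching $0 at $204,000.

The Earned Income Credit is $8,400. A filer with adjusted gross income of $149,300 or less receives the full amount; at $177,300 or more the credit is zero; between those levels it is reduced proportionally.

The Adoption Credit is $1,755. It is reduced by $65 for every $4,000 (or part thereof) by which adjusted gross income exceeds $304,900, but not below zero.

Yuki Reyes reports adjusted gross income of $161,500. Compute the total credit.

Low-Income Housing Credit: income exceeds $156,000 by $5,500, which is 7 full-or-partial $800 increments; reduction = 7 × $35 = $245, leaving $291.
Tuition Credit: $161,500 is $7,500 into a $50,000 phase-out range, leaving 42,500/50,000 of the credit: $2,260 × 42,500/50,000 = $1,921.
Earned Income Credit: $161,500 is $12,200 into a $28,000 phase-out range, leaving 15,800/28,000 of the credit: $8,400 × 15,800/28,000 = $4,740.
Adoption Credit: $161,500 is at or below the $304,900 threshold, so the full $1,755 applies.
Total: $291 + $1,921 + $4,740 + $1,755 = $8,707.

$8,707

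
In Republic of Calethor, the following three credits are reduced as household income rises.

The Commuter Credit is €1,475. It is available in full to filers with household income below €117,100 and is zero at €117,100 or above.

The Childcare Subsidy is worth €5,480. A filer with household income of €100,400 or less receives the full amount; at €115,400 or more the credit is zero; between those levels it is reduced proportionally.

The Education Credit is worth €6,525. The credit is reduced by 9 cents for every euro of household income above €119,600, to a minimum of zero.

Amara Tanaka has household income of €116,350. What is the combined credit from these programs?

Commuter Credit: €116,350 is below the €117,100 cutoff, so the full €1,475 applies.
Childcare Subsidy: €116,350 is at or above €115,400, so the credit is €0.
Education Credit: €116,350 is at or below the €119,600 threshold, so the full €6,525 applies.
Total: €1,475 + €0 + €6,525 = €8,000.

€8,000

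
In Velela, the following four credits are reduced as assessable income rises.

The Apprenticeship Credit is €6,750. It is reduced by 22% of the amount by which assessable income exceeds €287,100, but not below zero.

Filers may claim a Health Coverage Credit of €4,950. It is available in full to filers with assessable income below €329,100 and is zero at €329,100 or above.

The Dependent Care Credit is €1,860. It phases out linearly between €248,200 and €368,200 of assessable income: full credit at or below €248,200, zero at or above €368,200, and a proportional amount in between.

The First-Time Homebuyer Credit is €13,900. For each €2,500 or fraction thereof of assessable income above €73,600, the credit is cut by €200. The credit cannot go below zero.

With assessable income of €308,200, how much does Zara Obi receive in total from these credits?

€7,988

Apprenticeship Credit: 22% of the €21,100 excess over €287,100 is €4,642; credit = €6,750 − €4,642 = €2,108.
Health Coverage Credit: €308,200 is below the €329,100 cutoff, so the full €4,950 applies.
Dependent Care Credit: €308,200 is €60,000 into a €120,000 phase-out range, leaving 60,000/120,000 of the credit: €1,860 × 60,000/120,000 = €930.
First-Time Homebuyer Credit: income exceeds €73,600 by €234,600 → 94 increments × €200 = €18,800 ≥ base, so the credit is €0.
Total: €2,108 + €4,950 + €930 + €0 = €7,988.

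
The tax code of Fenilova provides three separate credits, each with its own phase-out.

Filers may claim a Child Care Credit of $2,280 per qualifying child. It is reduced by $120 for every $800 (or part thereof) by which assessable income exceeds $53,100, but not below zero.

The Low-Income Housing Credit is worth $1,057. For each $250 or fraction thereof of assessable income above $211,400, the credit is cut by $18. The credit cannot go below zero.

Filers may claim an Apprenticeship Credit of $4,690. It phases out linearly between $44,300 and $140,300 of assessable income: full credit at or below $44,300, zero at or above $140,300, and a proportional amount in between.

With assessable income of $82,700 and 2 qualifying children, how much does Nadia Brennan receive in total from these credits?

$3,991

Child Care Credit: base = 2 × $2,280 = $4,560. income exceeds $53,100 by $29,600, which is 37 full-or-partial $800 increments; reduction = 37 × $120 = $4,440, leaving $120.
Low-Income Housing Credit: $82,700 is at or below the $211,400 threshold, so the full $1,057 applies.
Apprenticeship Credit: $82,700 is $38,400 into a $96,000 phase-out range, leaving 57,600/96,000 of the credit: $4,690 × 57,600/96,000 = $2,814.
Total: $120 + $1,057 + $2,814 = $3,991.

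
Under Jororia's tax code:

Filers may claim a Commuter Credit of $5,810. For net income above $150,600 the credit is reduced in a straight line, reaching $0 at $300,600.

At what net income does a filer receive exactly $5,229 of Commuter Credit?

$165,600

$5,229 is 5,229/5,810 of the full $5,810, so 581/5,810 of the $150,000 range has been used: income = $150,600 + $150,000 × 581/5,810 = $165,600.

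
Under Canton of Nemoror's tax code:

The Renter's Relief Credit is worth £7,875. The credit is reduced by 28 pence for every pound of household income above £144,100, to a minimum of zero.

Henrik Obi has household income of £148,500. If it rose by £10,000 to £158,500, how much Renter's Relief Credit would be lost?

At £148,500 — 28% of the £4,400 excess over £144,100 is £1,232; credit = £7,875 − £1,232 = £6,643.
At £158,500 — 28% of the £14,400 excess over £144,100 is £4,032; credit = £7,875 − £4,032 = £3,843.
Lost: £6,643 − £3,843 = £2,800.

£2,800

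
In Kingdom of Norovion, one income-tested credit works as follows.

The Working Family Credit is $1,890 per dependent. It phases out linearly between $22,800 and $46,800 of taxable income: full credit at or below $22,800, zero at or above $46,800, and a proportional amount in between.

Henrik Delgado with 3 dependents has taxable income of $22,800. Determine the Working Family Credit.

$5,670

Working Family Credit: base = 3 × $1,890 = $5,670. $22,800 is at or below the $22,800 threshold, so the full $5,670 applies.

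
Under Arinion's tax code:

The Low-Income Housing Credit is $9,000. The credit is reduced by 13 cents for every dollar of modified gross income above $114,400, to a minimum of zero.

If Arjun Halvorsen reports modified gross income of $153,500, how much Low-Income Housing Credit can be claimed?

$3,917

Low-Income Housing Credit: 13% of the $39,100 excess over $114,400 is $5,083; credit = $9,000 − $5,083 = $3,917.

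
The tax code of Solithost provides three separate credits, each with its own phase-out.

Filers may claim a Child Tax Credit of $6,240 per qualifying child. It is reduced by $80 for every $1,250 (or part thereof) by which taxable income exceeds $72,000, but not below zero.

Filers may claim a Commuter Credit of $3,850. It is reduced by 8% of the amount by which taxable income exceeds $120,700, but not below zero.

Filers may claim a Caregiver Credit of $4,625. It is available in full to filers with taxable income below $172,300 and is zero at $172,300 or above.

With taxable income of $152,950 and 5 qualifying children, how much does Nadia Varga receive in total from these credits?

Child Tax Credit: base = 5 × $6,240 = $31,200. income exceeds $72,000 by $80,950, which is 65 full-or-partial $1,250 increments; reduction = 65 × $80 = $5,200, leaving $26,000.
Commuter Credit: 8% of the $32,250 excess over $120,700 is $2,580; credit = $3,850 − $2,580 = $1,270.
Caregiver Credit: $152,950 is below the $172,300 cutoff, so the full $4,625 applies.
Total: $26,000 + $1,270 + $4,625 = $31,895.

$31,895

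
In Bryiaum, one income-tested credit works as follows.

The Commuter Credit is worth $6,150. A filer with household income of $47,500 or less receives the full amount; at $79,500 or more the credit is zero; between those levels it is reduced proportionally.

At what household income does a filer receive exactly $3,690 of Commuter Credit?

$60,300

$3,690 is 3,690/6,150 of the full $6,150, so 2,460/6,150 of the $32,000 range has been used: income = $47,500 + $32,000 × 2,460/6,150 = $60,300.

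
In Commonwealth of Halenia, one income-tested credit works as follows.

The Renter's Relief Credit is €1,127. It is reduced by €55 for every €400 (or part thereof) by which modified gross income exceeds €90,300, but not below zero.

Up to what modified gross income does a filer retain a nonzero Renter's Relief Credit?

€98,300

After 20 increments the reduction is 20 × €55 = €1,100, leaving €27; one more increment wipes it out. Increment 20 ends at excess 20 × €400 = €8,000, so the highest qualifying income is €90,300 + €8,000 = €98,300.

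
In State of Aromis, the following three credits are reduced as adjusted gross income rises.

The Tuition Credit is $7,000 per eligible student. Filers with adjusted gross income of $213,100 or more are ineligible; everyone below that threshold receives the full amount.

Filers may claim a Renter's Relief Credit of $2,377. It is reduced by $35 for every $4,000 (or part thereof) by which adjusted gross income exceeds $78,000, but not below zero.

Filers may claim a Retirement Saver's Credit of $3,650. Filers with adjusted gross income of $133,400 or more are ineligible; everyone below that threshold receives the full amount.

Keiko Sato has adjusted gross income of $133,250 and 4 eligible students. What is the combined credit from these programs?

$33,537

Tuition Credit: base = 4 × $7,000 = $28,000. $133,250 is below the $213,100 cutoff, so the full $28,000 applies.
Renter's Relief Credit: income exceeds $78,000 by $55,250, which is 14 full-or-partial $4,000 increments; reduction = 14 × $35 = $490, leaving $1,887.
Retirement Saver's Credit: $133,250 is below the $133,400 cutoff, so the full $3,650 applies.
Total: $28,000 + $1,887 + $3,650 = $33,537.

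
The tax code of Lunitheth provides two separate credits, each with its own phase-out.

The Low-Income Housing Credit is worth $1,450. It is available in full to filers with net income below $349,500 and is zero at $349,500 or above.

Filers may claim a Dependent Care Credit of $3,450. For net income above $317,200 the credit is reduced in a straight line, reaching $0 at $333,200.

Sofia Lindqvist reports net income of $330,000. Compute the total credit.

Low-Income Housing Credit: $330,000 is below the $349,500 cutoff, so the full $1,450 applies.
Dependent Care Credit: $330,000 is $12,800 into a $16,000 phase-out range, leaving 3,200/16,000 of the credit: $3,450 × 3,200/16,000 = $690.
Total: $1,450 + $690 = $2,140.

$2,140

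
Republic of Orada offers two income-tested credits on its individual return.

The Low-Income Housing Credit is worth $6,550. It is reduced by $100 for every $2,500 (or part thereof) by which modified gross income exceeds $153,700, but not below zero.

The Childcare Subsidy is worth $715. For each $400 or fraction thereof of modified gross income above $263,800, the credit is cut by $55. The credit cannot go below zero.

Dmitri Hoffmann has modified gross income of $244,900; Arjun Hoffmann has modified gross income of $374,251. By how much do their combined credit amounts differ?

Dmitri ($244,900): Low-Income Housing Credit: income exceeds $153,700 by $91,200, which is 37 full-or-partial $2,500 increments; reduction = 37 × $100 = $3,700, leaving $2,850. Childcare Subsidy: $244,900 is at or below the $263,800 threshold, so the full $715 applies. total $2,850 + $715 = $3,565
Arjun ($374,251): Low-Income Housing Credit: income exceeds $153,700 by $220,551 → 89 increments × $100 = $8,900 ≥ base, so the credit is $0. Childcare Subsidy: income exceeds $263,800 by $110,451 → 277 increments × $55 = $15,235 ≥ base, so the credit is $0. total $0 + $0 = $0
Difference: |$3,565 − $0| = $3,565.

$3,565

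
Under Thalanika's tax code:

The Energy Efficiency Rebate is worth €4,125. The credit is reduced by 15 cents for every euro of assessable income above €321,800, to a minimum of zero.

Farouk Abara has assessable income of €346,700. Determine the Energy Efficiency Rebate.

Energy Efficiency Rebate: 15% of the €24,900 excess over €321,800 is €3,735; credit = €4,125 − €3,735 = €390.

€390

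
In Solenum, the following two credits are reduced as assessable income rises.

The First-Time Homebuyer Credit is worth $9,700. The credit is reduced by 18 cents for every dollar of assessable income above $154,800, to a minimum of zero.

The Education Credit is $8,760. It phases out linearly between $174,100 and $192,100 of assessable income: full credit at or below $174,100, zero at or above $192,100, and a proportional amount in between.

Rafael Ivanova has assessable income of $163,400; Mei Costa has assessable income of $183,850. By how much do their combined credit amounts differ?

Rafael ($163,400): First-Time Homebuyer Credit: 18% of the $8,600 excess over $154,800 is $1,548; credit = $9,700 − $1,548 = $8,152. Education Credit: $163,400 is at or below the $174,100 threshold, so the full $8,760 applies. total $8,152 + $8,760 = $16,912
Mei ($183,850): First-Time Homebuyer Credit: 18% of the $29,050 excess over $154,800 is $5,229; credit = $9,700 − $5,229 = $4,471. Education Credit: $183,850 is $9,750 into a $18,000 phase-out range, leaving 8,250/18,000 of the credit: $8,760 × 8,250/18,000 = $4,015. total $4,471 + $4,015 = $8,486
Difference: |$16,912 − $8,486| = $8,426.

$8,426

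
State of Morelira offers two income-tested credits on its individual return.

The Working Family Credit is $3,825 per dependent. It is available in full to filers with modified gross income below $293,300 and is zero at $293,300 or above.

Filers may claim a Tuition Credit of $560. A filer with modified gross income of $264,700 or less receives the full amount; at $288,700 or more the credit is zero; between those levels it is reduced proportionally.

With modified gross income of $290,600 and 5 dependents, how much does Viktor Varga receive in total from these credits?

Working Family Credit: base = 5 × $3,825 = $19,125. $290,600 is below the $293,300 cutoff, so the full $19,125 applies.
Tuition Credit: $290,600 is at or above $288,700, so the credit is $0.
Total: $19,125 + $0 = $19,125.

$19,125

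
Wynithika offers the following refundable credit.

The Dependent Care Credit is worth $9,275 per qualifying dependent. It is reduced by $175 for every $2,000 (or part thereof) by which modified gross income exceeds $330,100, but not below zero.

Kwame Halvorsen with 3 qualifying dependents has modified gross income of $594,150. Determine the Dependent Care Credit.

Dependent Care Credit: base = 3 × $9,275 = $27,825. income exceeds $330,100 by $264,050, which is 133 full-or-partial $2,000 increments; reduction = 133 × $175 = $23,275, leaving $4,550.

$4,550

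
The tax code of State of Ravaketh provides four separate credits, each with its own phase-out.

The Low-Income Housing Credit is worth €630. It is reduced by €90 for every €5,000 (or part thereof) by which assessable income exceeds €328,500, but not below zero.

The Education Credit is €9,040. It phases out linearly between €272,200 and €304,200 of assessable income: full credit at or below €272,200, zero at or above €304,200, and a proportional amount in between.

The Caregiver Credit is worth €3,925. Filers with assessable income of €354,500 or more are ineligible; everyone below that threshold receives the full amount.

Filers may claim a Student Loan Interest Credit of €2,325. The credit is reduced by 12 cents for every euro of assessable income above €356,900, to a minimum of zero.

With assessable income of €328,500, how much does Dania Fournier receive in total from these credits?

€6,880

Low-Income Housing Credit: €328,500 is at or below the €328,500 threshold, so the full €630 applies.
Education Credit: €328,500 is at or above €304,200, so the credit is €0.
Caregiver Credit: €328,500 is below the €354,500 cutoff, so the full €3,925 applies.
Student Loan Interest Credit: €328,500 is at or below the €356,900 threshold, so the full €2,325 applies.
Total: €630 + €0 + €3,925 + €2,325 = €6,880.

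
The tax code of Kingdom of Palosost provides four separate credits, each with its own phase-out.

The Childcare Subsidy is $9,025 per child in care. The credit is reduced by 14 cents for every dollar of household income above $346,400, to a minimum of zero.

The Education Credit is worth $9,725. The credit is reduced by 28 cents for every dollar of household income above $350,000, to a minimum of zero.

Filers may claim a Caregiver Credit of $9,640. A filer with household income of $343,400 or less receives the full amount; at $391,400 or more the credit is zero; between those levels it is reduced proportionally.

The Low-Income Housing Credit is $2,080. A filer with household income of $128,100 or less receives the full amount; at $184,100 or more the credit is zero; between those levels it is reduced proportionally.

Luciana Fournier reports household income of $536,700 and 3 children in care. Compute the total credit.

$433

Childcare Subsidy: base = 3 × $9,025 = $27,075. 14% of the $190,300 excess over $346,400 is $26,642; credit = $27,075 − $26,642 = $433.
Education Credit: 28% of the $186,700 excess over $350,000 is $52,276 ≥ base, so the credit is $0.
Caregiver Credit: $536,700 is at or above $391,400, so the credit is $0.
Low-Income Housing Credit: $536,700 is at or above $184,100, so the credit is $0.
Total: $433 + $0 + $0 + $0 = $433.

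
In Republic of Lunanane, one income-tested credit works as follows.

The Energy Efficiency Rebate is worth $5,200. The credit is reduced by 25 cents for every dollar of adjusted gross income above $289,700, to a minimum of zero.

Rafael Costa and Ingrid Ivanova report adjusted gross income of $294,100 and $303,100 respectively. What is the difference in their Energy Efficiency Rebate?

Rafael ($294,100): Energy Efficiency Rebate: 25% of the $4,400 excess over $289,700 is $1,100; credit = $5,200 − $1,100 = $4,100.
Ingrid ($303,100): Energy Efficiency Rebate: 25% of the $13,400 excess over $289,700 is $3,350; credit = $5,200 − $3,350 = $1,850.
Difference: |$4,100 − $1,850| = $2,250.

$2,250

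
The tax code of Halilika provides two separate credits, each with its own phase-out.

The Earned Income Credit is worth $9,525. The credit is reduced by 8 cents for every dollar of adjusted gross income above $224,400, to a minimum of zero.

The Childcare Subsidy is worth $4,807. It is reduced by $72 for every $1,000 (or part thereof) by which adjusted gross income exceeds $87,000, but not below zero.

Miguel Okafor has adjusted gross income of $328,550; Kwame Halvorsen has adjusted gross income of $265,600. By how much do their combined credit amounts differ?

$5,036

Miguel ($328,550): Earned Income Credit: 8% of the $104,150 excess over $224,400 is $8,332; credit = $9,525 − $8,332 = $1,193. Childcare Subsidy: income exceeds $87,000 by $241,550 → 242 increments × $72 = $17,424 ≥ base, so the credit is $0. total $1,193 + $0 = $1,193
Kwame ($265,600): Earned Income Credit: 8% of the $41,200 excess over $224,400 is $3,296; credit = $9,525 − $3,296 = $6,229. Childcare Subsidy: income exceeds $87,000 by $178,600 → 179 increments × $72 = $12,888 ≥ base, so the credit is $0. total $6,229 + $0 = $6,229
Difference: |$1,193 − $6,229| = $5,036.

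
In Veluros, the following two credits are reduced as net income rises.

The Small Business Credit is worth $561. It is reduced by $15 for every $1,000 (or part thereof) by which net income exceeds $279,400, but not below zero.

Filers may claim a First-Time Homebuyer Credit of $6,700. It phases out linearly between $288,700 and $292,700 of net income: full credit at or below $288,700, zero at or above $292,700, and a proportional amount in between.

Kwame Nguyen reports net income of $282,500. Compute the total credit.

$7,201

Small Business Credit: income exceeds $279,400 by $3,100, which is 4 full-or-partial $1,000 increments; reduction = 4 × $15 = $60, leaving $501.
First-Time Homebuyer Credit: $282,500 is at or below the $288,700 threshold, so the full $6,700 applies.
Total: $501 + $6,700 = $7,201.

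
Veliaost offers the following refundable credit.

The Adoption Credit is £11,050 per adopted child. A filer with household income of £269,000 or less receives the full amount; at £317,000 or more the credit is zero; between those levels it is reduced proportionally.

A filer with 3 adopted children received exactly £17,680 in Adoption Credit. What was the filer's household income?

£291,400

Full credit = 3 × £11,050 = £33,150.
£17,680 is 17,680/33,150 of the full £33,150, so 15,470/33,150 of the £48,000 range has been used: income = £269,000 + £48,000 × 15,470/33,150 = £291,400.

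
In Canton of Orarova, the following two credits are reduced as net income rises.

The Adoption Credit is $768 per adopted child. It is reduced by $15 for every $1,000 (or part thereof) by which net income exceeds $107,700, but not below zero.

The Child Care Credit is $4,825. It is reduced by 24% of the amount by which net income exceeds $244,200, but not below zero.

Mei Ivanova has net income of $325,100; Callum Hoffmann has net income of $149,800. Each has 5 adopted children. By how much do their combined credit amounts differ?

Mei ($325,100): Adoption Credit: base = 5 × $768 = $3,840. income exceeds $107,700 by $217,400, which is 218 full-or-partial $1,000 increments; reduction = 218 × $15 = $3,270, leaving $570. Child Care Credit: 24% of the $80,900 excess over $244,200 is $19,416 ≥ base, so the credit is $0. total $570 + $0 = $570
Callum ($149,800): Adoption Credit: base = 5 × $768 = $3,840. income exceeds $107,700 by $42,100, which is 43 full-or-partial $1,000 increments; reduction = 43 × $15 = $645, leaving $3,195. Child Care Credit: $149,800 is at or below the $244,200 threshold, so the full $4,825 applies. total $3,195 + $4,825 = $8,020
Difference: |$570 − $8,020| = $7,450.

$7,450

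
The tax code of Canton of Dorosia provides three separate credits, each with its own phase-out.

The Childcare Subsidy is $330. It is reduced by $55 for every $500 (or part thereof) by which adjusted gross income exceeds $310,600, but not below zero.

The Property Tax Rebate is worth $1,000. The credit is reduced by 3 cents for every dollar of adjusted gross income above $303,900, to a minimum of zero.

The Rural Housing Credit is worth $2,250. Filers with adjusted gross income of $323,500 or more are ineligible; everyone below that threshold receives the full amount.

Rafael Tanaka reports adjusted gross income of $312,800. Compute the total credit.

$3,038

Childcare Subsidy: income exceeds $310,600 by $2,200, which is 5 full-or-partial $500 increments; reduction = 5 × $55 = $275, leaving $55.
Property Tax Rebate: 3% of the $8,900 excess over $303,900 is $267; credit = $1,000 − $267 = $733.
Rural Housing Credit: $312,800 is below the $323,500 cutoff, so the full $2,250 applies.
Total: $55 + $733 + $2,250 = $3,038.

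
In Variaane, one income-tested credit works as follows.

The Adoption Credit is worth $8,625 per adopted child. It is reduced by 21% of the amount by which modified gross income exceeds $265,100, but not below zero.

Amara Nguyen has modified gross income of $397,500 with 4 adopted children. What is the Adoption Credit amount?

$6,696

Adoption Credit: base = 4 × $8,625 = $34,500. 21% of the $132,400 excess over $265,100 is $27,804; credit = $34,500 − $27,804 = $6,696.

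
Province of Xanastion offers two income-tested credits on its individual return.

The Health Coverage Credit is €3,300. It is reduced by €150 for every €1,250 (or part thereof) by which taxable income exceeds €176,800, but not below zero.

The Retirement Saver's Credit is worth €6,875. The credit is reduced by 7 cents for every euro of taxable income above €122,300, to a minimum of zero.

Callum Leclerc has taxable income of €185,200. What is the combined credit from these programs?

€4,722

Health Coverage Credit: income exceeds €176,800 by €8,400, which is 7 full-or-partial €1,250 increments; reduction = 7 × €150 = €1,050, leaving €2,250.
Retirement Saver's Credit: 7% of the €62,900 excess over €122,300 is €4,403; credit = €6,875 − €4,403 = €2,472.
Total: €2,250 + €2,472 = €4,722.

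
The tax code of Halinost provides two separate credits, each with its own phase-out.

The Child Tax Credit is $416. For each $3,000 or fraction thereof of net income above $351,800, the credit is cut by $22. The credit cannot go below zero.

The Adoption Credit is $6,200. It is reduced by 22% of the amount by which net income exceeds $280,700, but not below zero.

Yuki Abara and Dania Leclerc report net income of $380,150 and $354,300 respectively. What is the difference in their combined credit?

$198

Yuki ($380,150): Child Tax Credit: income exceeds $351,800 by $28,350, which is 10 full-or-partial $3,000 increments; reduction = 10 × $22 = $220, leaving $196. Adoption Credit: 22% of the $99,450 excess over $280,700 is $21,879 ≥ base, so the credit is $0. total $196 + $0 = $196
Dania ($354,300): Child Tax Credit: income exceeds $351,800 by $2,500, which is 1 full-or-partial $3,000 increment; reduction = 1 × $22 = $22, leaving $394. Adoption Credit: 22% of the $73,600 excess over $280,700 is $16,192 ≥ base, so the credit is $0. total $394 + $0 = $394
Difference: |$196 − $394| = $198.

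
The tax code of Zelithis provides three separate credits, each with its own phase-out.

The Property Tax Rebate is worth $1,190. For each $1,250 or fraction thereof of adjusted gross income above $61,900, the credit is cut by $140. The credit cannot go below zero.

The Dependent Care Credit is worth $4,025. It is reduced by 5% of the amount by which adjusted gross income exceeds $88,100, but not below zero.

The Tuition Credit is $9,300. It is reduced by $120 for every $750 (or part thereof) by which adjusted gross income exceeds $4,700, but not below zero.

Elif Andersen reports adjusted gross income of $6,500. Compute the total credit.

Property Tax Rebate: $6,500 is at or below the $61,900 threshold, so the full $1,190 applies.
Dependent Care Credit: $6,500 is at or below the $88,100 threshold, so the full $4,025 applies.
Tuition Credit: income exceeds $4,700 by $1,800, which is 3 full-or-partial $750 increments; reduction = 3 × $120 = $360, leaving $8,940.
Total: $1,190 + $4,025 + $8,940 = $14,155.

$14,155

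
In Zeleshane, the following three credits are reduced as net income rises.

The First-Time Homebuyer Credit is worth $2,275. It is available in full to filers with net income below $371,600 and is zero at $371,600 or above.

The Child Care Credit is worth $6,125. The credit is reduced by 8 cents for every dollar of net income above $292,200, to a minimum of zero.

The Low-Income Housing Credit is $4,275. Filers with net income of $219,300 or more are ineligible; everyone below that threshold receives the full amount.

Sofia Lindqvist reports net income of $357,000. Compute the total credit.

$3,216

First-Time Homebuyer Credit: $357,000 is below the $371,600 cutoff, so the full $2,275 applies.
Child Care Credit: 8% of the $64,800 excess over $292,200 is $5,184; credit = $6,125 − $5,184 = $941.
Low-Income Housing Credit: $357,000 meets or exceeds the $219,300 cutoff, so the credit is $0.
Total: $2,275 + $941 + $0 = $3,216.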